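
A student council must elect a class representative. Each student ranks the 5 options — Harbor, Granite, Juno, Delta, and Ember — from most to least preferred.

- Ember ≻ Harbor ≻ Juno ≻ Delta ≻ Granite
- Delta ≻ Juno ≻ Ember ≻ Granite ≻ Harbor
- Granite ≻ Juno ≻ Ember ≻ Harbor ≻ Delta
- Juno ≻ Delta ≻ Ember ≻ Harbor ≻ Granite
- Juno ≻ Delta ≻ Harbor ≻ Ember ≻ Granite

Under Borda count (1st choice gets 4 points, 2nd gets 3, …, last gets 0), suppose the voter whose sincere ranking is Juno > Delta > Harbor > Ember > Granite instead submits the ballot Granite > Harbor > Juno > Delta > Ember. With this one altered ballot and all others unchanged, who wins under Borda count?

Borda totals with the altered ballot: Harbor 8, Granite 9, Juno 14, Delta 9, Ember 10.
The winner is unchanged: still Juno.

Juno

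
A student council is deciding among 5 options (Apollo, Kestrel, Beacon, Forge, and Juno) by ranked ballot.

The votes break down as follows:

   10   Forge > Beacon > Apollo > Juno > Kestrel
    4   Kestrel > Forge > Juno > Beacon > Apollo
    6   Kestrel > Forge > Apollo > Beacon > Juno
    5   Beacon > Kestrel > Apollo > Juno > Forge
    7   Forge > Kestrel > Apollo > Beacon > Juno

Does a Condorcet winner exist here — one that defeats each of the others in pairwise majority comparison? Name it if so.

Head-to-head results (32 voters total):
Apollo vs Kestrel: Kestrel wins 22–10.
Apollo vs Beacon: Beacon wins 19–13.
Apollo vs Forge: Forge wins 27–5.
Apollo vs Juno: Apollo wins 28–4.
Kestrel vs Beacon: Kestrel wins 17–15.
Kestrel vs Forge: Forge wins 17–15.
Kestrel vs Juno: Kestrel wins 22–10.
Beacon vs Forge: Forge wins 27–5.
Beacon vs Juno: Beacon wins 28–4.
Forge vs Juno: Forge wins 27–5.
Forge beats each rival — Apollo (27–5), Kestrel (17–15), Beacon (27–5), Juno (27–5) — so Forge is the Condorcet winner.

Forge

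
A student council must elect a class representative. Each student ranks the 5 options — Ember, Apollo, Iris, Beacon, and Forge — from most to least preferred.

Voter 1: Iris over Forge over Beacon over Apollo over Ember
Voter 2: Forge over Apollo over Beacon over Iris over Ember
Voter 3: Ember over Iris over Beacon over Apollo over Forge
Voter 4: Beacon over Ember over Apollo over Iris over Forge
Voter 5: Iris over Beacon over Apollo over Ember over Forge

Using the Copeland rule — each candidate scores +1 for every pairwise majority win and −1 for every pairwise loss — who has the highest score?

Iris

Pairwise results:
  Ember vs Apollo: Apollo wins 3–2.
  Ember vs Iris: Iris wins 3–2.
  Ember vs Beacon: Beacon wins 4–1.
  Ember vs Forge: Ember wins 3–2.
  Apollo vs Iris: Iris wins 3–2.
  Apollo vs Beacon: Beacon wins 4–1.
  Apollo vs Forge: Apollo wins 3–2.
  Iris vs Beacon: Iris wins 3–2.
  Iris vs Forge: Iris wins 4–1.
  Beacon vs Forge: Beacon wins 3–2.
Copeland scores (wins − losses):
  Ember: 1 − 3 = -2
  Apollo: 2 − 2 = 0
  Iris: 4 − 0 = 4
  Beacon: 3 − 1 = 2
  Forge: 0 − 4 = -4
Iris has the best Copeland score.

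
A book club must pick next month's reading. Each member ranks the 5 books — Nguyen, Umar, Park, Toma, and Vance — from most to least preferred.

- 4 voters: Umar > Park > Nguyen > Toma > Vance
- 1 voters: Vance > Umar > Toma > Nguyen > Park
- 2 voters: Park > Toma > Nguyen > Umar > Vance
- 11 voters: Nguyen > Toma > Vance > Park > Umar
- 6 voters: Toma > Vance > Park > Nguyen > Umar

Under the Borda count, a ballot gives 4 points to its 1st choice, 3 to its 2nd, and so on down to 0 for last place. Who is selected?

Toma

Borda scores:
  Nguyen: 4·2 + 1 + 2·2 + 11·4 + 6·1 = 63
  Umar: 4·4 + 3 + 2·1 + 11·0 + 6·0 = 21
  Park: 4·3 + 0 + 2·4 + 11·1 + 6·2 = 43
  Toma: 4·1 + 2 + 2·3 + 11·3 + 6·4 = 69
  Vance: 4·0 + 4 + 2·0 + 11·2 + 6·3 = 44
Toma has the highest total.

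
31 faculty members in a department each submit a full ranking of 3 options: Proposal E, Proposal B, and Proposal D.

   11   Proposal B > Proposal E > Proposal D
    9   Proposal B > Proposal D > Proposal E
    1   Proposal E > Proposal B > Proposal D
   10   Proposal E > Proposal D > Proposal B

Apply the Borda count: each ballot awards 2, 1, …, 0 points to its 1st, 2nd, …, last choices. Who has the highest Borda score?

Borda scores:
  Proposal E: 11·1 + 9·0 + 2 + 10·2 = 33
  Proposal B: 11·2 + 9·2 + 1 + 10·0 = 41
  Proposal D: 11·0 + 9·1 + 0 + 10·1 = 19
Proposal B has the highest total.

Proposal B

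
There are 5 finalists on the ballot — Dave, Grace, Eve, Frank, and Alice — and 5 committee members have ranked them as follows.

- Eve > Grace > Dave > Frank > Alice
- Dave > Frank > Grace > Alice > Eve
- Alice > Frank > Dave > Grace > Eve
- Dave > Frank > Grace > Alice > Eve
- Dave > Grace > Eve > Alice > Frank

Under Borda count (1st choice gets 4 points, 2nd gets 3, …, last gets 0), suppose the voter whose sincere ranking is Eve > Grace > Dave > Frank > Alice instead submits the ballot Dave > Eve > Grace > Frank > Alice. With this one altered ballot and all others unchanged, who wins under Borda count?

Dave

Borda totals with the altered ballot: Dave 18, Grace 10, Eve 5, Frank 10, Alice 7.
The winner is unchanged: still Dave.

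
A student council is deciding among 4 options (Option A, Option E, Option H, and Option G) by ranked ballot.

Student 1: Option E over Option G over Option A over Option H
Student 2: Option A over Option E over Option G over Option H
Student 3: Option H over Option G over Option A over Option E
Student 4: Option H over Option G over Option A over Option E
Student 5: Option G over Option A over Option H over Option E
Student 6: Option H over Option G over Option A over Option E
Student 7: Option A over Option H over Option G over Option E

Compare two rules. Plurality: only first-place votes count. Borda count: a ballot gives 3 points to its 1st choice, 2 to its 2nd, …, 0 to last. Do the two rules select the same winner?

No

Plurality first-place counts: Option A 2, Option E 1, Option H 3, Option G 1 → Option H.
Borda totals: Option A 12, Option E 5, Option H 12, Option G 13 → Option G.
The two rules disagree: plurality picks Option H, Borda picks Option G.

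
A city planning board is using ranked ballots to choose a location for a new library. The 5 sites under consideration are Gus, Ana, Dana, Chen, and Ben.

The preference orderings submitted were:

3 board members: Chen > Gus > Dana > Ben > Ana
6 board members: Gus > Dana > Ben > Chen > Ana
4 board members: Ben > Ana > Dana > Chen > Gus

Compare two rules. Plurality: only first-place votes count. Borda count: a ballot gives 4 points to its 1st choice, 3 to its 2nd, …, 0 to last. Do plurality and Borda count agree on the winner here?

Plurality first-place counts: Gus 6, Ana 0, Dana 0, Chen 3, Ben 4 → Gus.
Borda totals: Gus 33, Ana 12, Dana 32, Chen 22, Ben 31 → Gus.
The two rules agree on Gus.

Yes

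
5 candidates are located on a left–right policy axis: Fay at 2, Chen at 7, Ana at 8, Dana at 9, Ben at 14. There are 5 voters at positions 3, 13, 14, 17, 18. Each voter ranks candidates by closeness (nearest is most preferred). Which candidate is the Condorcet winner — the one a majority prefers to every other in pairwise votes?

Ben

With single-peaked preferences on a line, the Condorcet winner is the candidate closest to the median voter.
The median voter (position 14) is closest to Ben at 14.
Check: Ben vs Chen — voters closer to Ben: 4 of 5.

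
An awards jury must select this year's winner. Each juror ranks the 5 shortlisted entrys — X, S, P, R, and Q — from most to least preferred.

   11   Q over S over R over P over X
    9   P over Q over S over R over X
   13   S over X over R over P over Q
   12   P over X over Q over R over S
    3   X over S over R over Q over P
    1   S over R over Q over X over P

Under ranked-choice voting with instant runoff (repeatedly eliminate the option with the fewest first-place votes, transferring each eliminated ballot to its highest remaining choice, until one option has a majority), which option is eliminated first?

Round 1: P 21, S 14, Q 11, X 3, R 0. R has the fewest and is eliminated.
Round 2: P 21, S 14, Q 11, X 3. X has the fewest and is eliminated.
Round 3: P 21, S 17, Q 11. Q has the fewest and is eliminated.
Round 4: S 28, P 21. S has a majority.

R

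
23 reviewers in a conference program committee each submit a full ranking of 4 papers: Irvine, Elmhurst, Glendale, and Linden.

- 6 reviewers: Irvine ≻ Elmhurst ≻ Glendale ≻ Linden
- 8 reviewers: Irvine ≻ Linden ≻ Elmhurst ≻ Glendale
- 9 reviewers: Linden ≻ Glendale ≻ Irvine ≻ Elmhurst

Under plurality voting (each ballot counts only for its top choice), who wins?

First-place vote totals:
  Irvine: 14
  Elmhurst: 0
  Glendale: 0
  Linden: 9
Irvine has the most first-place votes.

Irvine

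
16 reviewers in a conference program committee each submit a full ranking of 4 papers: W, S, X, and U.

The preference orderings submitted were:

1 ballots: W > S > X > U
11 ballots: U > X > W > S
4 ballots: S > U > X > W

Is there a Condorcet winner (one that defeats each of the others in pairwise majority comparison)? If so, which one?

Head-to-head results (16 voters total):
W vs S: W wins 12–4.
W vs X: X wins 15–1.
W vs U: U wins 15–1.
S vs X: X wins 11–5.
S vs U: U wins 11–5.
X vs U: U wins 15–1.
U beats each rival — W (15–1), S (11–5), X (15–1) — so U is the Condorcet winner.

U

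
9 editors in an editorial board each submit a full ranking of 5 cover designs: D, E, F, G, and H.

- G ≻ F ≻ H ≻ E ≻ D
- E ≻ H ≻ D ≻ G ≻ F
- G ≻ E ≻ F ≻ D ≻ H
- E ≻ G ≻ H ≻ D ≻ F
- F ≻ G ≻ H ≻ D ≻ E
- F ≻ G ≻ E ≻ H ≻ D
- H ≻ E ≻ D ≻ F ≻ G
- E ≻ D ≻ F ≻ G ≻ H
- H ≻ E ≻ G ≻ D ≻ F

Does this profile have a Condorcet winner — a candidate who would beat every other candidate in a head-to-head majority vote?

Yes

Head-to-head results (9 voters total):
D vs E: E wins 8–1.
D vs F: D wins 5–4.
D vs G: G wins 6–3.
D vs H: H wins 7–2.
E vs F: E wins 6–3.
E vs G: E wins 5–4.
E vs H: E wins 5–4.
F vs G: G wins 5–4.
F vs H: F wins 5–4.
G vs H: G wins 6–3.
E beats each rival — D (8–1), F (6–3), G (5–4), H (5–4) — so E is the Condorcet winner.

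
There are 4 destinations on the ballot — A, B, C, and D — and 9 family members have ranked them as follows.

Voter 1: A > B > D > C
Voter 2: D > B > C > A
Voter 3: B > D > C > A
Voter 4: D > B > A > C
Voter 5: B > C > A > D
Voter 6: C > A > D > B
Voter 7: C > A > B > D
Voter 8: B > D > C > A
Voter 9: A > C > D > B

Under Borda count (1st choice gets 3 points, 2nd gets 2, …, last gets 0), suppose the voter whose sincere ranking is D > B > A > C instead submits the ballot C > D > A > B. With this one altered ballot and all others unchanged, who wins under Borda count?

C

Borda totals with the altered ballot: A 12, B 14, C 16, D 12.
The switch changes the winner from B to C.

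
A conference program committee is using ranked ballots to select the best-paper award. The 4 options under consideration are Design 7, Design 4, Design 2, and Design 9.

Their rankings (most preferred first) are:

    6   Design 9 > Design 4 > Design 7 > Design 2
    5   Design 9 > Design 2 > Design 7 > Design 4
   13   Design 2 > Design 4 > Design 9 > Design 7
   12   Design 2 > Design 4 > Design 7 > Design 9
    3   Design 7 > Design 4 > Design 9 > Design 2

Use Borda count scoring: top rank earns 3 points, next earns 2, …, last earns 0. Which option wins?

Borda scores:
  Design 7: 6·1 + 5·1 + 13·0 + 12·1 + 3·3 = 32
  Design 4: 6·2 + 5·0 + 13·2 + 12·2 + 3·2 = 68
  Design 2: 6·0 + 5·2 + 13·3 + 12·3 + 3·0 = 85
  Design 9: 6·3 + 5·3 + 13·1 + 12·0 + 3·1 = 49
Design 2 has the highest total.

Design 2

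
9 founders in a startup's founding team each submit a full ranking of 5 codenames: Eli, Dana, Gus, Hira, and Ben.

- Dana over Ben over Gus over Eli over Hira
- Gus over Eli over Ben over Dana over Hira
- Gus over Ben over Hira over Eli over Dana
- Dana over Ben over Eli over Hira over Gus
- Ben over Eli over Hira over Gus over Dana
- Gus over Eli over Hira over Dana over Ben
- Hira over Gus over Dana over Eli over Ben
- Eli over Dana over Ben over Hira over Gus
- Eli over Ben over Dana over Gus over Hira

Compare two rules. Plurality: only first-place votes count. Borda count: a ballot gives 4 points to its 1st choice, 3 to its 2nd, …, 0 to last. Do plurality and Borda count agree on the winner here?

Plurality first-place counts: Eli 2, Dana 2, Gus 3, Hira 1, Ben 1 → Gus.
Borda totals: Eli 22, Dana 17, Gus 19, Hira 12, Ben 20 → Eli.
The two rules disagree: plurality picks Gus, Borda picks Eli.

No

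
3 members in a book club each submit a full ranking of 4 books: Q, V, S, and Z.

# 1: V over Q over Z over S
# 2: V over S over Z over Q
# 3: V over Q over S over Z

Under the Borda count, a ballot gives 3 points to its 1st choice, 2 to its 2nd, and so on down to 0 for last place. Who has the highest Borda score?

Borda scores:
  Q: 2 + 0 + 2 = 4
  V: 3 + 3 + 3 = 9
  S: 0 + 2 + 1 = 3
  Z: 1 + 1 + 0 = 2
V has the highest total.

V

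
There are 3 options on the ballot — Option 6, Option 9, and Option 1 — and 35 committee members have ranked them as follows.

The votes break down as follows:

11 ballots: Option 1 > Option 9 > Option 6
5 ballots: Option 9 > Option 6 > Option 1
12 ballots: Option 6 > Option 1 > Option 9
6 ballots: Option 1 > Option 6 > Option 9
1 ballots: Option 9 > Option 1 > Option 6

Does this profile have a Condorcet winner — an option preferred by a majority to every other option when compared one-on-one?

Head-to-head results (35 voters total):
Option 6 vs Option 9: Option 6 wins 18–17.
Option 6 vs Option 1: Option 1 wins 18–17.
Option 9 vs Option 1: Option 1 wins 29–6.
Option 1 beats each rival — Option 6 (18–17), Option 9 (29–6) — so Option 1 is the Condorcet winner.

Yes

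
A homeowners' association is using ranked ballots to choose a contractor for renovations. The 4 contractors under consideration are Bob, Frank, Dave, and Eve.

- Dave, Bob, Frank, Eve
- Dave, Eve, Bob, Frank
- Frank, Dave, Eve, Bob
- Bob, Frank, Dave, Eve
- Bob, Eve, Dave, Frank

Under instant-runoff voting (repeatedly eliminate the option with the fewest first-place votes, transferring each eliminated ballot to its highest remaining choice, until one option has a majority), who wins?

Round 1: Bob 2, Dave 2, Frank 1, Eve 0. Eve has the fewest and is eliminated.
Round 2: Bob 2, Dave 2, Frank 1. Frank has the fewest and is eliminated.
Round 3: Dave 3, Bob 2. Dave has a majority.

Dave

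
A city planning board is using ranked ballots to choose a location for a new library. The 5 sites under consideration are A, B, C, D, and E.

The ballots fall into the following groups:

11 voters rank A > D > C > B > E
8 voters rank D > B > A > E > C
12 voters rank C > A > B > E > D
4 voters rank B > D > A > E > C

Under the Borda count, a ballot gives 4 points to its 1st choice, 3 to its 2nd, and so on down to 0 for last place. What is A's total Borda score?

104

Borda scores:
  A: 11·4 + 8·2 + 12·3 + 4·2 = 104
  B: 11·1 + 8·3 + 12·2 + 4·4 = 75
  C: 11·2 + 8·0 + 12·4 + 4·0 = 70
  D: 11·3 + 8·4 + 12·0 + 4·3 = 77
  E: 11·0 + 8·1 + 12·1 + 4·1 = 24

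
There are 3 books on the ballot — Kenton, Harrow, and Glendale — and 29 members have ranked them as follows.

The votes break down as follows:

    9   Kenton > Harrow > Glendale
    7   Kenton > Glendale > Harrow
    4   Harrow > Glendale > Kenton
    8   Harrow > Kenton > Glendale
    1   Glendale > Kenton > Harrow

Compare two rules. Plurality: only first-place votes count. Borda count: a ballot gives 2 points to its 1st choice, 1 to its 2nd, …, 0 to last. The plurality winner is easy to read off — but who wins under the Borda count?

Plurality first-place counts: Kenton 16, Harrow 12, Glendale 1 → Kenton.
Borda totals: Kenton 41, Harrow 33, Glendale 13 → Kenton.

Kenton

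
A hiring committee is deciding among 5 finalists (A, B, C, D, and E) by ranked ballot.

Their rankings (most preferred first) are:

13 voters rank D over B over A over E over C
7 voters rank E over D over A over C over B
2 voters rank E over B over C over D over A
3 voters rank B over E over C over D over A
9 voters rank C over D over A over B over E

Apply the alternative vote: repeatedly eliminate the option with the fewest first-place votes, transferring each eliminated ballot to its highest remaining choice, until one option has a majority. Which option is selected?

Round 1: D 13, C 9, E 9, B 3, A 0. A has the fewest and is eliminated.
Round 2: D 13, C 9, E 9, B 3. B has the fewest and is eliminated.
Round 3: D 13, E 12, C 9. C has the fewest and is eliminated.
Round 4: D 22, E 12. D has a majority.

D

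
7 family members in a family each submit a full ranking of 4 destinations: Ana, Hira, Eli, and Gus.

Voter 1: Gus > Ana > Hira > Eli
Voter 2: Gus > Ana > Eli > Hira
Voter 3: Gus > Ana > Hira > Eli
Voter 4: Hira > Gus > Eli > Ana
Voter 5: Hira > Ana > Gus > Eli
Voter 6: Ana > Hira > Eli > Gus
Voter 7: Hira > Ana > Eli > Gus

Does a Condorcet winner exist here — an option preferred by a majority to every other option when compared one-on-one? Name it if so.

No Condorcet winner

Head-to-head results (7 voters total):
Ana vs Hira: Ana wins 4–3.
Ana vs Eli: Ana wins 6–1.
Ana vs Gus: Gus wins 4–3.
Hira vs Eli: Hira wins 6–1.
Hira vs Gus: Hira wins 4–3.
Eli vs Gus: Gus wins 5–2.
No candidate beats all others: Ana beats Hira beats Gus beats Ana, a majority cycle.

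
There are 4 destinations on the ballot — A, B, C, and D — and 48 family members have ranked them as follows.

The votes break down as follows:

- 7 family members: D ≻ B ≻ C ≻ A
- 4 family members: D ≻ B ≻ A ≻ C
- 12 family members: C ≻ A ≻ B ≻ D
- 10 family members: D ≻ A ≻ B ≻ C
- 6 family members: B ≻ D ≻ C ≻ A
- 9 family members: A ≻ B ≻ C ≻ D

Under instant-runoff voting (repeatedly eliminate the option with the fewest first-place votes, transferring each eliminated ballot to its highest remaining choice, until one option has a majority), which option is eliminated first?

B

Round 1: D 21, C 12, A 9, B 6. B has the fewest and is eliminated.
Round 2: D 27, C 12, A 9. D has a majority.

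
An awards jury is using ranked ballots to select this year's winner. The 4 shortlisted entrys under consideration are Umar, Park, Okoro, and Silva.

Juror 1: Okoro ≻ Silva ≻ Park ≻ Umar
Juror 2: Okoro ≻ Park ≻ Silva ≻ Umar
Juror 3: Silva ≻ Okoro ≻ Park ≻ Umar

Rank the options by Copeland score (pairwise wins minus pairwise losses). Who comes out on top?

Okoro

Pairwise results:
  Umar vs Park: Park wins 3–0.
  Umar vs Okoro: Okoro wins 3–0.
  Umar vs Silva: Silva wins 3–0.
  Park vs Okoro: Okoro wins 3–0.
  Park vs Silva: Silva wins 2–1.
  Okoro vs Silva: Okoro wins 2–1.
Copeland scores (wins − losses):
  Umar: 0 − 3 = -3
  Park: 1 − 2 = -1
  Okoro: 3 − 0 = 3
  Silva: 2 − 1 = 1
Okoro has the best Copeland score.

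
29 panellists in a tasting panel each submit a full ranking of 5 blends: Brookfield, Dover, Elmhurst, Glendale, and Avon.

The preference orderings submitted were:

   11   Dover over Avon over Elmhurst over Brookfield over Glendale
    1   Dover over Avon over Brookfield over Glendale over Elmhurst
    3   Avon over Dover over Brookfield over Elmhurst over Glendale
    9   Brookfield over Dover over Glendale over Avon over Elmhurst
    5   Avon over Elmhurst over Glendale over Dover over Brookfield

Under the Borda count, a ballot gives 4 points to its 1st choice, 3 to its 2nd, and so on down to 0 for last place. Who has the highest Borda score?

Dover

Borda scores:
  Brookfield: 11·1 + 2 + 3·2 + 9·4 + 5·0 = 55
  Dover: 11·4 + 4 + 3·3 + 9·3 + 5·1 = 89
  Elmhurst: 11·2 + 0 + 3·1 + 9·0 + 5·3 = 40
  Glendale: 11·0 + 1 + 3·0 + 9·2 + 5·2 = 29
  Avon: 11·3 + 3 + 3·4 + 9·1 + 5·4 = 77
Dover has the highest total.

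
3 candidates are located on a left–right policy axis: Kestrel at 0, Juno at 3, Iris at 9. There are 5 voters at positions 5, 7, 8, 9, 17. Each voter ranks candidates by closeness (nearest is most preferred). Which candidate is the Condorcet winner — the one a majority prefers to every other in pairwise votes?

Iris

With single-peaked preferences on a line, the Condorcet winner is the candidate closest to the median voter.
The median voter (position 8) is closest to Iris at 9.
Check: Iris vs Kestrel — voters closer to Iris: 5 of 5.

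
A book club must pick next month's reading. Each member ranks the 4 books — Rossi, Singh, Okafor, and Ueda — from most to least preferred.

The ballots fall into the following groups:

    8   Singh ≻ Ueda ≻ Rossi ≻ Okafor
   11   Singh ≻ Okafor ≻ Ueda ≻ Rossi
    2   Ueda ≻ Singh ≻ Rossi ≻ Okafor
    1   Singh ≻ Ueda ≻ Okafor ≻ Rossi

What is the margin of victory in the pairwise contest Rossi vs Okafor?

Ballots ranking Rossi above Okafor: 8+2 = 10.
Ballots ranking Okafor above Rossi: 11+1 = 12.
Okafor wins 12–10, a margin of 2.

2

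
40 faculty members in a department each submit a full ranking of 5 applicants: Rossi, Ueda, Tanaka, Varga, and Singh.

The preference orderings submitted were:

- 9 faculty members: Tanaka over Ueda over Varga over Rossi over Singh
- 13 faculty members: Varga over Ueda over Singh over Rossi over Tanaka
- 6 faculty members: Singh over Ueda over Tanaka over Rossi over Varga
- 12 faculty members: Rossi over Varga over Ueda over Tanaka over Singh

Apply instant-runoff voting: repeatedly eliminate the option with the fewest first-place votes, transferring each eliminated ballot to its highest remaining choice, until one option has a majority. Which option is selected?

Varga

Round 1: Varga 13, Rossi 12, Tanaka 9, Singh 6, Ueda 0. Ueda has the fewest and is eliminated.
Round 2: Varga 13, Rossi 12, Tanaka 9, Singh 6. Singh has the fewest and is eliminated.
Round 3: Tanaka 15, Varga 13, Rossi 12. Rossi has the fewest and is eliminated.
Round 4: Varga 25, Tanaka 15. Varga has a majority.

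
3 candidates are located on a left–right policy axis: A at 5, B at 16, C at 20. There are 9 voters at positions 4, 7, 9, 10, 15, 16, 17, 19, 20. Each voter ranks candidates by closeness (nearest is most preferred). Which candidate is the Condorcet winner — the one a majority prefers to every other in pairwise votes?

With single-peaked preferences on a line, the Condorcet winner is the candidate closest to the median voter.
The median voter (position 15) is closest to B at 16.
Check: B vs C — voters closer to B: 7 of 9.

B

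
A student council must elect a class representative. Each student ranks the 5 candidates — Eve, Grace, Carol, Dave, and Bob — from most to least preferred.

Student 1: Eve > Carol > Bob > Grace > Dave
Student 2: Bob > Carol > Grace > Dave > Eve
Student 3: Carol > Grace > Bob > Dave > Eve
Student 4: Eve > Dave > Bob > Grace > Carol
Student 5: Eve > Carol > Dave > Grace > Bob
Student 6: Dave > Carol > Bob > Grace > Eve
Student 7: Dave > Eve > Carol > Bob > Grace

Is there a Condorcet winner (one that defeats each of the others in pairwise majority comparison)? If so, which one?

Head-to-head results (7 voters total):
Eve vs Grace: Eve wins 4–3.
Eve vs Carol: Eve wins 4–3.
Eve vs Dave: Dave wins 4–3.
Eve vs Bob: Eve wins 4–3.
Grace vs Carol: Carol wins 6–1.
Grace vs Dave: Dave wins 4–3.
Grace vs Bob: Bob wins 5–2.
Carol vs Dave: Carol wins 4–3.
Carol vs Bob: Carol wins 5–2.
Dave vs Bob: Dave wins 4–3.
No candidate beats all others: Eve beats Carol beats Dave beats Eve, a majority cycle.

No Condorcet winner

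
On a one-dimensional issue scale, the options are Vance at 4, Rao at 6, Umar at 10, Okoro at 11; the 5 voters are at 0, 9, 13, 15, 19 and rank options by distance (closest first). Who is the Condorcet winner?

Okoro

With single-peaked preferences on a line, the Condorcet winner is the candidate closest to the median voter.
The median voter (position 13) is closest to Okoro at 11.
Check: Okoro vs Umar — voters closer to Okoro: 3 of 5.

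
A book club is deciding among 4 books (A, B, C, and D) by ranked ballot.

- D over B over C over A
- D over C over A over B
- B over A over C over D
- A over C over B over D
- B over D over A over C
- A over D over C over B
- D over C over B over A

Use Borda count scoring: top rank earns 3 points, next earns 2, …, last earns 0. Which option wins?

Borda scores:
  A: 0 + 1 + 2 + 3 + 1 + 3 + 0 = 10
  B: 2 + 0 + 3 + 1 + 3 + 0 + 1 = 10
  C: 1 + 2 + 1 + 2 + 0 + 1 + 2 = 9
  D: 3 + 3 + 0 + 0 + 2 + 2 + 3 = 13
D has the highest total.

D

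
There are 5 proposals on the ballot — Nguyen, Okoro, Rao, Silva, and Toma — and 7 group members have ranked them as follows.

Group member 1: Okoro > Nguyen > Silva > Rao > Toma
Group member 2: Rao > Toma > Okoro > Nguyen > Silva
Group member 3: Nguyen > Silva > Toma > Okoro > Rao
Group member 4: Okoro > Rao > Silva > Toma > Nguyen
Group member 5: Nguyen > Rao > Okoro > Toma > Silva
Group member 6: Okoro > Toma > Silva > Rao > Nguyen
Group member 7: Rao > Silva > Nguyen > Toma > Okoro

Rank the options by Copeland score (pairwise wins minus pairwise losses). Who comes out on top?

Pairwise results:
  Nguyen vs Okoro: Okoro wins 4–3.
  Nguyen vs Rao: Rao wins 4–3.
  Nguyen vs Silva: Nguyen wins 4–3.
  Nguyen vs Toma: Nguyen wins 4–3.
  Okoro vs Rao: Okoro wins 4–3.
  Okoro vs Silva: Okoro wins 5–2.
  Okoro vs Toma: Okoro wins 4–3.
  Rao vs Silva: Rao wins 4–3.
  Rao vs Toma: Rao wins 5–2.
  Silva vs Toma: Silva wins 4–3.
Copeland scores (wins − losses):
  Nguyen: 2 − 2 = 0
  Okoro: 4 − 0 = 4
  Rao: 3 − 1 = 2
  Silva: 1 − 3 = -2
  Toma: 0 − 4 = -4
Okoro has the best Copeland score.

Okoro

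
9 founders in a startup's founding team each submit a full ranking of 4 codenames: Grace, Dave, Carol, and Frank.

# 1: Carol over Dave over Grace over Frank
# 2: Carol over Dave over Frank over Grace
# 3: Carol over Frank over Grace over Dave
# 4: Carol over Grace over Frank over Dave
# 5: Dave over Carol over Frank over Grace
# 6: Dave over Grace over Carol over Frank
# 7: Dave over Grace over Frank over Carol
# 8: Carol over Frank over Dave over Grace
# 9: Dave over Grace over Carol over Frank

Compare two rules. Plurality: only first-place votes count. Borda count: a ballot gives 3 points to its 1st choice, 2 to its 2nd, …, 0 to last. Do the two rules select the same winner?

Yes

Plurality first-place counts: Grace 0, Dave 4, Carol 5, Frank 0 → Carol.
Borda totals: Grace 10, Dave 17, Carol 19, Frank 8 → Carol.
The two rules agree on Carol.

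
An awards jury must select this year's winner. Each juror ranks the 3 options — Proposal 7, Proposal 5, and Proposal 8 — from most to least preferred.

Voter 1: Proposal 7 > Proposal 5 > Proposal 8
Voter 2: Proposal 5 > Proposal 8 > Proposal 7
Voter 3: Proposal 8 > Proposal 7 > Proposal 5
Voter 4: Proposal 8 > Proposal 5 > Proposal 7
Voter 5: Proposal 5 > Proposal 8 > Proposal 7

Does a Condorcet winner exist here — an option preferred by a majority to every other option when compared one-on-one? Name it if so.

Proposal 5

Head-to-head results (5 voters total):
Proposal 7 vs Proposal 5: Proposal 5 wins 3–2.
Proposal 7 vs Proposal 8: Proposal 8 wins 4–1.
Proposal 5 vs Proposal 8: Proposal 5 wins 3–2.
Proposal 5 beats each rival — Proposal 7 (3–2), Proposal 8 (3–2) — so Proposal 5 is the Condorcet winner.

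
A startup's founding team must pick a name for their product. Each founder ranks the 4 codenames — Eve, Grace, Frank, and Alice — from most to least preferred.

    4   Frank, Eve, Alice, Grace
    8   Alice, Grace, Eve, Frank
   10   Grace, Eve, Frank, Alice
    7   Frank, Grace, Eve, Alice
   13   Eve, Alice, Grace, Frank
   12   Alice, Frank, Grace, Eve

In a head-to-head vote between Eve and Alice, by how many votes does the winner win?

Ballots ranking Eve above Alice: 4+10+7+13 = 34.
Ballots ranking Alice above Eve: 8+12 = 20.
Eve wins 34–20, a margin of 14.

14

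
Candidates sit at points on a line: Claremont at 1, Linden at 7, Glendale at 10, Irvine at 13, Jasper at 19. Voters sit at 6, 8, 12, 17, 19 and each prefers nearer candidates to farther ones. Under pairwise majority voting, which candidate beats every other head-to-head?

Irvine

With single-peaked preferences on a line, the Condorcet winner is the candidate closest to the median voter.
The median voter (position 12) is closest to Irvine at 13.
Check: Irvine vs Claremont — voters closer to Irvine: 4 of 5.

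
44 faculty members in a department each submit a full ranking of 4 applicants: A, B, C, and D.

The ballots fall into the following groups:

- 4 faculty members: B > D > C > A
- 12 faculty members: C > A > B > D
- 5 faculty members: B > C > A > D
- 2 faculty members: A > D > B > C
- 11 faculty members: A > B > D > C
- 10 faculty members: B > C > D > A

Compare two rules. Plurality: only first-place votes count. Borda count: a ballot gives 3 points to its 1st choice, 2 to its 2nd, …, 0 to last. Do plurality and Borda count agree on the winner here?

Yes

Plurality first-place counts: A 13, B 19, C 12, D 0 → B.
Borda totals: A 68, B 93, C 70, D 33 → B.
The two rules agree on B.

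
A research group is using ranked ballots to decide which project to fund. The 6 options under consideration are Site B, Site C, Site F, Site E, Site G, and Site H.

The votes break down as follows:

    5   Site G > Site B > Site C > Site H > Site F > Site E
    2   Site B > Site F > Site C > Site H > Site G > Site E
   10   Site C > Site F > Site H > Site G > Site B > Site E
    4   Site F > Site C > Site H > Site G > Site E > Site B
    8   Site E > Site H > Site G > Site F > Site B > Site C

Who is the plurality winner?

Site C

First-place vote totals:
  Site B: 2
  Site C: 10
  Site F: 4
  Site E: 8
  Site G: 5
  Site H: 0
Site C has the most first-place votes.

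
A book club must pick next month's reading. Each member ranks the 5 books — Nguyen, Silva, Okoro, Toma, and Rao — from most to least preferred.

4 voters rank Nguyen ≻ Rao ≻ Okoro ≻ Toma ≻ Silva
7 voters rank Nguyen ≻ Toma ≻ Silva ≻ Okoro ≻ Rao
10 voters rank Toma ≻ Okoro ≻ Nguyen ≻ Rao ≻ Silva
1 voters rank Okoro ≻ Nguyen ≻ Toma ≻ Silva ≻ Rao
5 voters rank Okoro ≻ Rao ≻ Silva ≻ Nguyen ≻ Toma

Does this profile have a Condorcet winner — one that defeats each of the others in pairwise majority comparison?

No

Head-to-head results (27 voters total):
Nguyen vs Silva: Nguyen wins 22–5.
Nguyen vs Okoro: Okoro wins 16–11.
Nguyen vs Toma: Nguyen wins 17–10.
Nguyen vs Rao: Nguyen wins 22–5.
Silva vs Okoro: Okoro wins 20–7.
Silva vs Toma: Toma wins 22–5.
Silva vs Rao: Rao wins 19–8.
Okoro vs Toma: Toma wins 17–10.
Okoro vs Rao: Okoro wins 23–4.
Toma vs Rao: Toma wins 18–9.
No candidate beats all others: Nguyen beats Toma beats Okoro beats Nguyen, a majority cycle.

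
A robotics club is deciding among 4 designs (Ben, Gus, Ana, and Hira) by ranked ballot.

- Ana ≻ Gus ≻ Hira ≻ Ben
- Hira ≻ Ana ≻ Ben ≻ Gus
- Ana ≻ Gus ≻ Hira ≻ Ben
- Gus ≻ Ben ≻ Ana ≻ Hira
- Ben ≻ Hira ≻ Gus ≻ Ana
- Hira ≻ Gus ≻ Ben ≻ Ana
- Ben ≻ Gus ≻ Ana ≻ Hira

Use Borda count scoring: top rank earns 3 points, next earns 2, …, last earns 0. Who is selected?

Borda scores:
  Ben: 0 + 1 + 0 + 2 + 3 + 1 + 3 = 10
  Gus: 2 + 0 + 2 + 3 + 1 + 2 + 2 = 12
  Ana: 3 + 2 + 3 + 1 + 0 + 0 + 1 = 10
  Hira: 1 + 3 + 1 + 0 + 2 + 3 + 0 = 10
Gus has the highest total.

Gus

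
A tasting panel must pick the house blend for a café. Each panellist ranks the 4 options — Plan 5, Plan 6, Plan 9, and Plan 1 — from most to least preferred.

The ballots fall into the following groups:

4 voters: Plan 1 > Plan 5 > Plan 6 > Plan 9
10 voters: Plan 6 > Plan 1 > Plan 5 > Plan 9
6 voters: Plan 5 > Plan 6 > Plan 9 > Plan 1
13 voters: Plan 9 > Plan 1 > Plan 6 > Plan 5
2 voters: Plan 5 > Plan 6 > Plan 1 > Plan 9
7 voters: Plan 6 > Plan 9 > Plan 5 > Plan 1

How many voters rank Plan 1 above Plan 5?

Ballots ranking Plan 1 above Plan 5: 4+10+13 = 27.
Ballots ranking Plan 5 above Plan 1: 6+2+7 = 15.
So 27 of 42 voters prefer Plan 1 to Plan 5.

27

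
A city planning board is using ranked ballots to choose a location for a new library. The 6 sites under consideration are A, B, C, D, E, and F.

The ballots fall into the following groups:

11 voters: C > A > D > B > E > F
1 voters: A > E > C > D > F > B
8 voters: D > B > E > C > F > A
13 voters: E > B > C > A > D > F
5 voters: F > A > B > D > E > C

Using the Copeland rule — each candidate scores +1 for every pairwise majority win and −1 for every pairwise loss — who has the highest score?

Pairwise results:
  A vs B: B wins 21–17.
  A vs C: C wins 32–6.
  A vs D: A wins 30–8.
  A vs E: E wins 21–17.
  A vs F: A wins 25–13.
  B vs C: B wins 26–12.
  B vs D: D wins 20–18.
  B vs E: B wins 24–14.
  B vs F: B wins 32–6.
  C vs D: C wins 25–13.
  C vs E: E wins 27–11.
  C vs F: C wins 33–5.
  D vs E: D wins 24–14.
  D vs F: D wins 33–5.
  E vs F: E wins 33–5.
Copeland scores (wins − losses):
  A: 2 − 3 = -1
  B: 4 − 1 = 3
  C: 3 − 2 = 1
  D: 3 − 2 = 1
  E: 3 − 2 = 1
  F: 0 − 5 = -5
B has the best Copeland score.

B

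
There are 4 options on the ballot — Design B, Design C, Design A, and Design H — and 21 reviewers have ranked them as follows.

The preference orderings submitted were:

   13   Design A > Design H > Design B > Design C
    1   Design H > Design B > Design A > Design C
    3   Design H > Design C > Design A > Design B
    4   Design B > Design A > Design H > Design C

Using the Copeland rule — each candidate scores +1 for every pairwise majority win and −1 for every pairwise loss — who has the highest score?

Pairwise results:
  Design B vs Design C: Design B wins 18–3.
  Design B vs Design A: Design A wins 16–5.
  Design B vs Design H: Design H wins 17–4.
  Design C vs Design A: Design A wins 18–3.
  Design C vs Design H: Design H wins 21–0.
  Design A vs Design H: Design A wins 17–4.
Copeland scores (wins − losses):
  Design B: 1 − 2 = -1
  Design C: 0 − 3 = -3
  Design A: 3 − 0 = 3
  Design H: 2 − 1 = 1
Design A has the best Copeland score.

Design A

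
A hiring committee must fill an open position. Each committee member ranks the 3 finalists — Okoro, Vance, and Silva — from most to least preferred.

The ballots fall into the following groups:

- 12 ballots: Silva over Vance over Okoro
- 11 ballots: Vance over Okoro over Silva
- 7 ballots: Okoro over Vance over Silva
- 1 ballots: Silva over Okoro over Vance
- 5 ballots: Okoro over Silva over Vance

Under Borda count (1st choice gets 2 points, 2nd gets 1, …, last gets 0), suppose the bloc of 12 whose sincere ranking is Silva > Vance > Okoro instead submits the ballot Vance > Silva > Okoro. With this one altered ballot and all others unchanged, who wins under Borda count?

Borda totals with the altered ballot: Okoro 36, Vance 53, Silva 19.
The winner is unchanged: still Vance.

Vance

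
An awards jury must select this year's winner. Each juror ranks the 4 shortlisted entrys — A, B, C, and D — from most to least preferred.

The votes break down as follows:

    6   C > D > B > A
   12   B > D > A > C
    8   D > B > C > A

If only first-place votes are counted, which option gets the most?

B

First-place vote totals:
  A: 0
  B: 12
  C: 6
  D: 8
B has the most first-place votes.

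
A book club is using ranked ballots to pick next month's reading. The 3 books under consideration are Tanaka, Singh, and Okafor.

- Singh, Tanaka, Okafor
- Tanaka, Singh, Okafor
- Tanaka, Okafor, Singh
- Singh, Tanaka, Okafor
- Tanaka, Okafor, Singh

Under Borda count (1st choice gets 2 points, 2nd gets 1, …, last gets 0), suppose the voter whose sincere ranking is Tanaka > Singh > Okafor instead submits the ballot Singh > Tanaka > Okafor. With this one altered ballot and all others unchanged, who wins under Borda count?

Tanaka

Borda totals with the altered ballot: Tanaka 7, Singh 6, Okafor 2.
The winner is unchanged: still Tanaka.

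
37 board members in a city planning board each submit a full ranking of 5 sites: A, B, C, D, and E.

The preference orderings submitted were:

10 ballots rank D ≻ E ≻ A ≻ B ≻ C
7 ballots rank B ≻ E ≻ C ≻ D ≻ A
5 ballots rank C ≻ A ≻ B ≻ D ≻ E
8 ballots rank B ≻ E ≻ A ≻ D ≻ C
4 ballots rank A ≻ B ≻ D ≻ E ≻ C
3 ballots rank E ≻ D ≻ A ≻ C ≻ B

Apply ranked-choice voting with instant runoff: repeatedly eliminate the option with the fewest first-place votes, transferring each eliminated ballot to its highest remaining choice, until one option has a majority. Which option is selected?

B

Round 1: B 15, D 10, C 5, A 4, E 3. E has the fewest and is eliminated.
Round 2: B 15, D 13, C 5, A 4. A has the fewest and is eliminated.
Round 3: B 19, D 13, C 5. B has a majority.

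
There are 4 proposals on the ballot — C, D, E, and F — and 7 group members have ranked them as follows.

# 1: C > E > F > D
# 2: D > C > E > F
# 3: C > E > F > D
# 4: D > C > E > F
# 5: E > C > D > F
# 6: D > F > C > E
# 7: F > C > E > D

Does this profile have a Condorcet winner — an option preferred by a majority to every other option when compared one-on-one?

Yes

Head-to-head results (7 voters total):
C vs D: C wins 4–3.
C vs E: C wins 6–1.
C vs F: C wins 5–2.
D vs E: E wins 4–3.
D vs F: D wins 4–3.
E vs F: E wins 5–2.
C beats each rival — D (4–3), E (6–1), F (5–2) — so C is the Condorcet winner.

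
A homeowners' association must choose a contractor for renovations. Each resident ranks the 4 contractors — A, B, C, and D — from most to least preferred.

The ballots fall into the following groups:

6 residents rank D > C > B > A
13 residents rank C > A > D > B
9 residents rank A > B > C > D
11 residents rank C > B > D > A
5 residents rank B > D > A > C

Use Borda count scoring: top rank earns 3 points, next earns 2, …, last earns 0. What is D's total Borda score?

Borda scores:
  A: 6·0 + 13·2 + 9·3 + 11·0 + 5·1 = 58
  B: 6·1 + 13·0 + 9·2 + 11·2 + 5·3 = 61
  C: 6·2 + 13·3 + 9·1 + 11·3 + 5·0 = 93
  D: 6·3 + 13·1 + 9·0 + 11·1 + 5·2 = 52

52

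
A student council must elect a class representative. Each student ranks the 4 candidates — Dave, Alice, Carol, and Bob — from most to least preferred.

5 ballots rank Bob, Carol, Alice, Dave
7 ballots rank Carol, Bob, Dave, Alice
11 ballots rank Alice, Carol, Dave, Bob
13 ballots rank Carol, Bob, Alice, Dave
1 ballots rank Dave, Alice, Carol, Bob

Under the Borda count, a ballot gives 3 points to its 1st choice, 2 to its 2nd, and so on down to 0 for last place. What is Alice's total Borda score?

Borda scores:
  Dave: 5·0 + 7·1 + 11·1 + 13·0 + 3 = 21
  Alice: 5·1 + 7·0 + 11·3 + 13·1 + 2 = 53
  Carol: 5·2 + 7·3 + 11·2 + 13·3 + 1 = 93
  Bob: 5·3 + 7·2 + 11·0 + 13·2 + 0 = 55

53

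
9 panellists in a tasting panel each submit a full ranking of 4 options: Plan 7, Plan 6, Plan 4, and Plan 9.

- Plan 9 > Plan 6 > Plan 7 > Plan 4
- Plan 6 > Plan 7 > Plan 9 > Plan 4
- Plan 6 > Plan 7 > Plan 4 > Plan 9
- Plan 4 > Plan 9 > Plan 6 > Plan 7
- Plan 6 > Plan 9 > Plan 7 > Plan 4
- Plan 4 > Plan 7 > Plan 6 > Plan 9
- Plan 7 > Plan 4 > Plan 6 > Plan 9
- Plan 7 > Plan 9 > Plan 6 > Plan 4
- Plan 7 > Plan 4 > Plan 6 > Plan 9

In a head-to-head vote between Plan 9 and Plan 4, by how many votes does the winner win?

1

Ballots ranking Plan 9 above Plan 4: 4.
Ballots ranking Plan 4 above Plan 9: 5.
Plan 4 wins 5–4, a margin of 1.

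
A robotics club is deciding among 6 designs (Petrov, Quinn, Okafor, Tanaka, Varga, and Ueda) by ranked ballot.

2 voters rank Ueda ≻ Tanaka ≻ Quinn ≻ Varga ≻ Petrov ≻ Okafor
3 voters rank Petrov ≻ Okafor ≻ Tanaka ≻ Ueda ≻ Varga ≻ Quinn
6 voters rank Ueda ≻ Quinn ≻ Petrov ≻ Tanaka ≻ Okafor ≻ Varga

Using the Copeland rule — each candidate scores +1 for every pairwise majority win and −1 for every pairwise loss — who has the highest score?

Ueda

Pairwise results:
  Petrov vs Quinn: Quinn wins 8–3.
  Petrov vs Okafor: Petrov wins 11–0.
  Petrov vs Tanaka: Petrov wins 9–2.
  Petrov vs Varga: Petrov wins 9–2.
  Petrov vs Ueda: Ueda wins 8–3.
  Quinn vs Okafor: Quinn wins 8–3.
  Quinn vs Tanaka: Quinn wins 6–5.
  Quinn vs Varga: Quinn wins 8–3.
  Quinn vs Ueda: Ueda wins 11–0.
  Okafor vs Tanaka: Tanaka wins 8–3.
  Okafor vs Varga: Okafor wins 9–2.
  Okafor vs Ueda: Ueda wins 8–3.
  Tanaka vs Varga: Tanaka wins 11–0.
  Tanaka vs Ueda: Ueda wins 8–3.
  Varga vs Ueda: Ueda wins 11–0.
Copeland scores (wins − losses):
  Petrov: 3 − 2 = 1
  Quinn: 4 − 1 = 3
  Okafor: 1 − 4 = -3
  Tanaka: 2 − 3 = -1
  Varga: 0 − 5 = -5
  Ueda: 5 − 0 = 5
Ueda has the best Copeland score.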